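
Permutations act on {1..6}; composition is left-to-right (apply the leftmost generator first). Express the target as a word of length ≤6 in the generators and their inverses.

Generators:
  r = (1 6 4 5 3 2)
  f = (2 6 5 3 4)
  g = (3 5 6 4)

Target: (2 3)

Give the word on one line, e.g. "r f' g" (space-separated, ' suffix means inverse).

  after g': (3 4 6 5)
  after f: (2 6 3)(4 5)
  after g: (2 4 6 5 3)
  after g: (2 3)

g' f g g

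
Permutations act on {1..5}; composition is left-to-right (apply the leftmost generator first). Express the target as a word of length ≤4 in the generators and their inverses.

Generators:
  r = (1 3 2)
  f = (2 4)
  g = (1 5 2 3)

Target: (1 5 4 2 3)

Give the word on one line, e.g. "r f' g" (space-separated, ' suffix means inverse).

g f

  after g: (1 5 2 3)
  after f: (1 5 4 2 3)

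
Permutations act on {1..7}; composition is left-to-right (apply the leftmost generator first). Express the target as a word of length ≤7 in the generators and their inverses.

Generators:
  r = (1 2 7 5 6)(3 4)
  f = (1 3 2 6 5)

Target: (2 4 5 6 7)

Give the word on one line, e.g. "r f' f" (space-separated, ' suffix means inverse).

f r f r' f'

  after f: (1 3 2 6 5)
  after r: (1 4 3 7 5 2)
  after f: (1 4 2 3 7)(5 6)
  after r': (1 3 2 4)(6 7)
  after f': (2 4 5 6 7)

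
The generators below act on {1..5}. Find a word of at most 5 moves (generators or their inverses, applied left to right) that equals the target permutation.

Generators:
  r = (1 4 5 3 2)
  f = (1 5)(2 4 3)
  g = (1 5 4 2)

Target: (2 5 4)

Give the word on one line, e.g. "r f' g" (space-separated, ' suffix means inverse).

  after f': (1 5)(2 3 4)
  after g: (1 4)(2 3)
  after r': (2 5 4)

f' g r'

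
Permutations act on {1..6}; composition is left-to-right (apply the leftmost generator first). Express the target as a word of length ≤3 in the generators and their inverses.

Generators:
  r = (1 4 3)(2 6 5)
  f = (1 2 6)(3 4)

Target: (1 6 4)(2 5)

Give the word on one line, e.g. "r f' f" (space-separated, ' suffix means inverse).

f r' r'

  after f: (1 2 6)(3 4)
  after r': (1 5 6 3)
  after r': (1 6 4)(2 5)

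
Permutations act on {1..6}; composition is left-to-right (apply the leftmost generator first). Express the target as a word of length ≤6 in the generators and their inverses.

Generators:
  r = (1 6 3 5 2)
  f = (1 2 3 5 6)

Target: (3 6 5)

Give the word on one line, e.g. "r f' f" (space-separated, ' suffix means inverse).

  after f: (1 2 3 5 6)
  after r': (1 5)(2 6)
  after f: (1 6 3 5 2)
  after f: (3 6 5)

f r' f f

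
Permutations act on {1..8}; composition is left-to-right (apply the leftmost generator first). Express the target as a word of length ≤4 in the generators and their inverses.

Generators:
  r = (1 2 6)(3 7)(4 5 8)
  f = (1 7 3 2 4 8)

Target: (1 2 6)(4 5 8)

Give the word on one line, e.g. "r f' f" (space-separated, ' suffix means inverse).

r' r'

  after r': (1 6 2)(3 7)(4 8 5)
  after r': (1 2 6)(4 5 8)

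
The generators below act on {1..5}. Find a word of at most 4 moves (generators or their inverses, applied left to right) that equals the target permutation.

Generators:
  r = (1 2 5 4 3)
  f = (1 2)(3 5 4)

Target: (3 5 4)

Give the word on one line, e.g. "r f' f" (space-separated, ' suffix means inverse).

  after f': (1 2)(3 4 5)
  after f': (3 5 4)

f' f'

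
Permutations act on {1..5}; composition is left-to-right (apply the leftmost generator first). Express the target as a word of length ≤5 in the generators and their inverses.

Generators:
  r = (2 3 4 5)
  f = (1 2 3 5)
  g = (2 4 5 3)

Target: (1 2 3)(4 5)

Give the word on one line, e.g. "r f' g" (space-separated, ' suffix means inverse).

  after g: (2 4 5 3)
  after r': (2 3 5)
  after f: (1 2 5 3)
  after g': (1 3)(2 4)
  after r': (1 2 3)(4 5)

g r' f g' r'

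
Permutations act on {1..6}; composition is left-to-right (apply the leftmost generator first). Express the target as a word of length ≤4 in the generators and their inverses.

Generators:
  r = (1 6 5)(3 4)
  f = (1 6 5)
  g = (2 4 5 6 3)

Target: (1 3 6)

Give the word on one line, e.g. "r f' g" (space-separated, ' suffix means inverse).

  after g': (2 3 6 5 4)
  after f: (1 6)(2 3 5 4)
  after g: (1 3 6)

g' f g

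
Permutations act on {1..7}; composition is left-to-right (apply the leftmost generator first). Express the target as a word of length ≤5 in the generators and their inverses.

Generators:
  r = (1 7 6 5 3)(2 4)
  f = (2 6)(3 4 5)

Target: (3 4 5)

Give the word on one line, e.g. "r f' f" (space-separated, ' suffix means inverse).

  after f: (2 6)(3 4 5)
  after f: (3 5 4)
  after f: (2 6)
  after f: (3 4 5)

f f f f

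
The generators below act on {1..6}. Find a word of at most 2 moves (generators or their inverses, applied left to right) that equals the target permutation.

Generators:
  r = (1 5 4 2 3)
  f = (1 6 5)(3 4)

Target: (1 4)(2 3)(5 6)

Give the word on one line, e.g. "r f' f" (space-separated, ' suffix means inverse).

r' f

  after r': (1 3 2 4 5)
  after f: (1 4)(2 3)(5 6)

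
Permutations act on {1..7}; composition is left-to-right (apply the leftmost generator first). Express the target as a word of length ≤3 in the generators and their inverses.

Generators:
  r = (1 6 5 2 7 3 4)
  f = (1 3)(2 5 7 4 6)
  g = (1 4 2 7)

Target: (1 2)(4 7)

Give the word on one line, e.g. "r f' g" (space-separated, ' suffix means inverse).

g' g'

  after g': (1 7 2 4)
  after g': (1 2)(4 7)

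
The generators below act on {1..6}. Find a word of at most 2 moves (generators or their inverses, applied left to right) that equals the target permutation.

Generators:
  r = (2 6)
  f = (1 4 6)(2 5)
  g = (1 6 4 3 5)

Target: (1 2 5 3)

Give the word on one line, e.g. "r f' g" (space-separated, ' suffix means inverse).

g' f'

  after g': (1 5 3 4 6)
  after f': (1 2 5 3)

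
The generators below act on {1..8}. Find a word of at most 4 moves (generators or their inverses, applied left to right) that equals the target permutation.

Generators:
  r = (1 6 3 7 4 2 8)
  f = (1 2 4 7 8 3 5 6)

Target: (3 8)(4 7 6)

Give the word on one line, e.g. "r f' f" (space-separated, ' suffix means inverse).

  after f: (1 2 4 7 8 3 5 6)
  after r': (1 4 3 5)(2 7)(6 8)
  after f': (1 2 4 8 5 6 7)
  after f': (3 8)(4 7 6)

f r' f' f'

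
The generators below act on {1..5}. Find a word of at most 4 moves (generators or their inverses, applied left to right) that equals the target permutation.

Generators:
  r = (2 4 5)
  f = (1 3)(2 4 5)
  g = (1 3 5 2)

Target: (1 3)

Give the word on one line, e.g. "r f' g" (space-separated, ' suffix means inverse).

r' f

  after r': (2 5 4)
  after f: (1 3)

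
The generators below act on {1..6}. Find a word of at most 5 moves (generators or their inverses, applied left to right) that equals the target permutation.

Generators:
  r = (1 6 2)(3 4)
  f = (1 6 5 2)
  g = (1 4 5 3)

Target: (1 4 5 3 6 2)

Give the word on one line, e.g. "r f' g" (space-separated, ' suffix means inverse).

  after g': (1 3 5 4)
  after r': (1 4 2 6)(3 5)
  after f': (1 4 5 3 6 2)

g' r' f'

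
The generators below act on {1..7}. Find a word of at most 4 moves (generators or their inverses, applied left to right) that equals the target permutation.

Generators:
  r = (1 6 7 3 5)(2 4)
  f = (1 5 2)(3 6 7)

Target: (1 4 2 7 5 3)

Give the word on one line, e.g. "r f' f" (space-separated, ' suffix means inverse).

  after f': (1 2 5)(3 7 6)
  after r: (1 4 2)(5 6)
  after r: (1 2 6)(3 5 7)
  after r: (1 4 2 7 5 3)

f' r r r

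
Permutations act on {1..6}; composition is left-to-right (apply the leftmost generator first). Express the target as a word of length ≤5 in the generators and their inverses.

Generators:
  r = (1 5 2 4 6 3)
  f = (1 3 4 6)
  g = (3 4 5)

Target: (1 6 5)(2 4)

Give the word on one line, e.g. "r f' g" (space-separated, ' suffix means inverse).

  after f': (1 6 4 3)
  after g: (1 6 5 3)
  after g: (1 6 3)(4 5)
  after f': (1 4 5 3 6)
  after r: (1 6 5)(2 4)

f' g g f' r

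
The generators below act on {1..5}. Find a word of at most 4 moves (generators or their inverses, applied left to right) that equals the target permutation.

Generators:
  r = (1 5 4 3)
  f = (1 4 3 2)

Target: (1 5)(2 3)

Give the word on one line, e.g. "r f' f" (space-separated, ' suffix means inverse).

  after r': (1 3 4 5)
  after r': (1 4)(3 5)
  after r': (1 5 4 3)
  after f': (1 5)(2 3)

r' r' r' f'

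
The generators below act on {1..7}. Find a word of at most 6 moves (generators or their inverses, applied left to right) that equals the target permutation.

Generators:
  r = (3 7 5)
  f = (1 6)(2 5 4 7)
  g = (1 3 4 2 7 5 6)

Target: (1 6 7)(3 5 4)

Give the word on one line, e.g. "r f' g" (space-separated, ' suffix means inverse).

  after g': (1 6 5 7 2 4 3)
  after r: (1 6 3)(2 4 7)
  after f': (2 5)(3 6)
  after r': (2 7 3 6 5)
  after g': (1 6 7)(3 5 4)

g' r f' r' g'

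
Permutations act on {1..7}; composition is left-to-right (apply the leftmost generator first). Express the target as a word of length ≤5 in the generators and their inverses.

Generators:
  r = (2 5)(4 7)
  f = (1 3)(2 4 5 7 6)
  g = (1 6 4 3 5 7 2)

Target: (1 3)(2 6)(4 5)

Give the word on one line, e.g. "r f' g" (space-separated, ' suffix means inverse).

f f r' f' r'

  after f: (1 3)(2 4 5 7 6)
  after f: (2 5 6 4 7)
  after r': (5 6 7)
  after f': (1 3)(2 6 5 7 4)
  after r': (1 3)(2 6)(4 5)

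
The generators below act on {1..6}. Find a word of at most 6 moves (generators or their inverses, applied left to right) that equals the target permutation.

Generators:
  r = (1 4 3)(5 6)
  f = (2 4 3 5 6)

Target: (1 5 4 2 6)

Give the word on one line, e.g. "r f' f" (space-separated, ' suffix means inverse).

r f f f r'

  after r: (1 4 3)(5 6)
  after f: (1 3)(2 4 5)
  after f: (1 5 4 6 2 3)
  after f: (1 6 4 2 5 3)
  after r': (1 5 4 2 6)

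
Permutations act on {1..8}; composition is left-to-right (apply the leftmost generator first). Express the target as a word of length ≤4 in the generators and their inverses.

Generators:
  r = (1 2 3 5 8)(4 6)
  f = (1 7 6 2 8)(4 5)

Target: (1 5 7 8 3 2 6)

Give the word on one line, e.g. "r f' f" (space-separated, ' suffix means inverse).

r' r' f' f'

  after r': (1 8 5 3 2)(4 6)
  after r': (1 5 2 8 3)
  after f': (1 4 5 6 7)(3 8)
  after f': (1 5 7 8 3 2 6)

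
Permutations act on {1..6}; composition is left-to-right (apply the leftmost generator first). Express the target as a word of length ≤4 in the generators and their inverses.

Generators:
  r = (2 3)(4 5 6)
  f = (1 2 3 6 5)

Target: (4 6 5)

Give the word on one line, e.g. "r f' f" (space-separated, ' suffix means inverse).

  after r: (2 3)(4 5 6)
  after r: (4 6 5)

r r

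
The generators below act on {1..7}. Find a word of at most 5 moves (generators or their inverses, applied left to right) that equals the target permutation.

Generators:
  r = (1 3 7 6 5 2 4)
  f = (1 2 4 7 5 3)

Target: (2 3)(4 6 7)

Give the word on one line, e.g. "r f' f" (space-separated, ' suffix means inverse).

  after f': (1 3 5 7 4 2)
  after r': (2 4 5 3 6 7)
  after r': (1 4 6 3 7 5)
  after f': (1 2)(3 4 6 5)
  after f': (2 3)(4 6 7)

f' r' r' f' f'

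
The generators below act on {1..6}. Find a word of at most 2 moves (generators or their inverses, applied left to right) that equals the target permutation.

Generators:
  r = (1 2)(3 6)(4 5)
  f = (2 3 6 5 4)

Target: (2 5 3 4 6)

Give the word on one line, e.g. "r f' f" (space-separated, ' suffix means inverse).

  after f': (2 4 5 6 3)
  after f': (2 5 3 4 6)

f' f'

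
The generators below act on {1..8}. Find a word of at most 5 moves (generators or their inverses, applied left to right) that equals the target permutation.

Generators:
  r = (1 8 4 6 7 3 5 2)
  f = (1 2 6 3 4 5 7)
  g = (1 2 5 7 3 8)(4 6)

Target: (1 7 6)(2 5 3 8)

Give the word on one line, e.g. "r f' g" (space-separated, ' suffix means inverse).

f r' f

  after f: (1 2 6 3 4 5 7)
  after r': (1 5 6 7 2 4 3 8)
  after f: (1 7 6)(2 5 3 8)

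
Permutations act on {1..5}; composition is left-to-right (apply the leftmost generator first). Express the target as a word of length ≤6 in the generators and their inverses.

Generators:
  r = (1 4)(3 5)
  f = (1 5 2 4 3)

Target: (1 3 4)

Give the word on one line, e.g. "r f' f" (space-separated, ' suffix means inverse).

f r f f r

  after f: (1 5 2 4 3)
  after r: (1 3 4 5 2)
  after f: (2 5 4)
  after f: (1 5 3)
  after r: (1 3 4)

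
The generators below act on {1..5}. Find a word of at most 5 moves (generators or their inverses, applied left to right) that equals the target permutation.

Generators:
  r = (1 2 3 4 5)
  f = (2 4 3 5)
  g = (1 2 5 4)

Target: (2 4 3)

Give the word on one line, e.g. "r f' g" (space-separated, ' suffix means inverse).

r' g f' r'

  after r': (1 5 4 3 2)
  after g: (1 4 3 5)
  after f': (1 2 5)
  after r': (2 4 3)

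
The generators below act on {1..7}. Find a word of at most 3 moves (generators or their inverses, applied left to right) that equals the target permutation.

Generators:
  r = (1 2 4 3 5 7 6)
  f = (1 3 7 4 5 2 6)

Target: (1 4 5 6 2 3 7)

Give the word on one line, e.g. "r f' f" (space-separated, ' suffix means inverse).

r r

  after r: (1 2 4 3 5 7 6)
  after r: (1 4 5 6 2 3 7)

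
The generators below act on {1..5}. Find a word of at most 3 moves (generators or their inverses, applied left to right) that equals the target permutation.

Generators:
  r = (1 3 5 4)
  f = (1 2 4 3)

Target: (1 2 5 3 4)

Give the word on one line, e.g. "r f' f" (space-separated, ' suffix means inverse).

  after f: (1 2 4 3)
  after r': (1 2 5 3 4)

f r'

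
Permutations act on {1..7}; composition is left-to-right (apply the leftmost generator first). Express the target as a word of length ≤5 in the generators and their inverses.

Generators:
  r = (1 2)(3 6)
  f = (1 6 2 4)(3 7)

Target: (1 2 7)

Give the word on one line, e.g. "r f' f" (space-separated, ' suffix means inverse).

r f r f r'

  after r: (1 2)(3 6)
  after f: (1 4)(2 6 7 3)
  after r: (1 4 2 3)(6 7)
  after f: (2 7)(3 6)
  after r': (1 2 7)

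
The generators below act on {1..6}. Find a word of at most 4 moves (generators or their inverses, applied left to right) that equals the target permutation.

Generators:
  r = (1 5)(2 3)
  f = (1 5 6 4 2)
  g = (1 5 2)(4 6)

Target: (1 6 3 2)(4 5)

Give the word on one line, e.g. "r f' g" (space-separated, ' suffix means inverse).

  after f': (1 2 4 6 5)
  after f': (1 4 5 2 6)
  after f': (1 6 2 5 4)
  after r: (1 6 3 2)(4 5)

f' f' f' r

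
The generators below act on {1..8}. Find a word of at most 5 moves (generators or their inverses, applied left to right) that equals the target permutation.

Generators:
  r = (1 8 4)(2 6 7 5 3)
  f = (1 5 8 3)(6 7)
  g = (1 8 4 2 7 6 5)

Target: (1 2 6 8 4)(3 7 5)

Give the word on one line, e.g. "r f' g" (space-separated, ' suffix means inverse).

  after f': (1 3 8 5)(6 7)
  after g: (1 3 4 2 7 5 8)
  after g: (1 3 2 6 5 4 7)
  after r: (1 2 7 8 4 5)(3 6)
  after f': (1 2 6 8 4)(3 7 5)

f' g g r f'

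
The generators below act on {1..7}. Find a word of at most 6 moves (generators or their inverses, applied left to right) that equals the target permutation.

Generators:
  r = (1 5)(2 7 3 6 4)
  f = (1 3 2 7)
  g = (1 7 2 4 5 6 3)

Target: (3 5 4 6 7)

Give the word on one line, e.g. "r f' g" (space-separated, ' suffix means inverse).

  after r: (1 5)(2 7 3 6 4)
  after g: (1 6 5 7)
  after f': (1 6 5 2 3)
  after r': (1 3 5 4 6)(2 7)
  after f': (3 5 4 6 7)

r g f' r' f'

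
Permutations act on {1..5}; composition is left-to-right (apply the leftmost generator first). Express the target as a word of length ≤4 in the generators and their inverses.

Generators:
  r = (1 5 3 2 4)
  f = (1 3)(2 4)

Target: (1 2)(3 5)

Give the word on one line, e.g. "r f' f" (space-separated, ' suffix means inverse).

r' f

  after r': (1 4 2 3 5)
  after f: (1 2)(3 5)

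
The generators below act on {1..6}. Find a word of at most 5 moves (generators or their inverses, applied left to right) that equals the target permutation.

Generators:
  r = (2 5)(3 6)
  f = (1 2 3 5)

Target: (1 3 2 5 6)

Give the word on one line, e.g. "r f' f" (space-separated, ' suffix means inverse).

  after r: (2 5)(3 6)
  after f: (1 2)(3 6 5)
  after r: (1 5 6 2)
  after f': (1 3 2 5 6)

r f r f'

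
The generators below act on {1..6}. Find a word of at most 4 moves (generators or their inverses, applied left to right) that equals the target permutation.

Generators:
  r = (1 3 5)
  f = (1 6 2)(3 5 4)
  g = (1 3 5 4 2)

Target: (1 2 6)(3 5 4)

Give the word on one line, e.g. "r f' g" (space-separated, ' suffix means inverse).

  after f': (1 2 6)(3 4 5)
  after g': (1 4 3 5)(2 6)
  after r': (1 4)(2 6)
  after g: (1 2 6)(3 5 4)

f' g' r' g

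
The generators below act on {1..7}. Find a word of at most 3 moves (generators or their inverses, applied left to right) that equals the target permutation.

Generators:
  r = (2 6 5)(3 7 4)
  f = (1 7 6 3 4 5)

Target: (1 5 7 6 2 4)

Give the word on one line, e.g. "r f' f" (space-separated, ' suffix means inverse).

  after r': (2 5 6)(3 4 7)
  after f': (1 5 7 6 2 4)

r' f'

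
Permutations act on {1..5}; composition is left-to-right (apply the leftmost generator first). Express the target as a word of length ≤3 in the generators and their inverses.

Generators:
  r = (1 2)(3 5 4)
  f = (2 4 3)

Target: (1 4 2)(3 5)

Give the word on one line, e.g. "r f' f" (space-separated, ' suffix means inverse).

  after r: (1 2)(3 5 4)
  after f: (1 4 2)(3 5)

r f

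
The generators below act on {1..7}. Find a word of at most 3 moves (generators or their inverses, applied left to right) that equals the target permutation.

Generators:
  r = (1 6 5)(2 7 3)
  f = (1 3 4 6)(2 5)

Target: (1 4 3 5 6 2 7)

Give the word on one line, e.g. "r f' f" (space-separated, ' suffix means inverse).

r f'

  after r: (1 6 5)(2 7 3)
  after f': (1 4 3 5 6 2 7)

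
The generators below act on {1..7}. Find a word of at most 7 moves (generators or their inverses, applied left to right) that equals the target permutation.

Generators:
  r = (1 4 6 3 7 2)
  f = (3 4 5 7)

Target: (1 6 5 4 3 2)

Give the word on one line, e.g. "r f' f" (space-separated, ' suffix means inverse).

r' f r r r

  after r': (1 2 7 3 6 4)
  after f: (1 2 3 6 5 7 4)
  after r: (2 7 6 5)
  after r: (1 4 6 5)(3 7)
  after r: (1 6 5 4 3 2)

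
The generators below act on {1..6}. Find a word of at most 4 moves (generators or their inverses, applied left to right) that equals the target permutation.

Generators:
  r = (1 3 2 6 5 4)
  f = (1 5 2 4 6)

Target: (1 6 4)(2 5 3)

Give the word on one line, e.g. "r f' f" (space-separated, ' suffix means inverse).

  after f': (1 6 4 2 5)
  after r': (1 2 6 5 4 3)
  after f': (1 5 2 4 3 6)
  after r': (1 6 4)(2 5 3)

f' r' f' r'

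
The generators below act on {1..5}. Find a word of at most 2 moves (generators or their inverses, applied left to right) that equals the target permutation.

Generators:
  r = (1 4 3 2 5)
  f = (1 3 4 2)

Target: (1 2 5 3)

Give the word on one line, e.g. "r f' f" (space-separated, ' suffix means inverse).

  after r: (1 4 3 2 5)
  after f: (1 2 5 3)

r f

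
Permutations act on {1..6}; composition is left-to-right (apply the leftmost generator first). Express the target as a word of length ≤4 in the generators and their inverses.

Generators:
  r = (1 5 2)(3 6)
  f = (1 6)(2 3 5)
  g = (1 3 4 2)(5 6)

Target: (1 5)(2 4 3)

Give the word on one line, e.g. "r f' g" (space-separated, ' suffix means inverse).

f' r' r' g'

  after f': (1 6)(2 5 3)
  after r': (1 3 5 6 2)
  after r': (1 6 5 3)
  after g': (1 5)(2 4 3)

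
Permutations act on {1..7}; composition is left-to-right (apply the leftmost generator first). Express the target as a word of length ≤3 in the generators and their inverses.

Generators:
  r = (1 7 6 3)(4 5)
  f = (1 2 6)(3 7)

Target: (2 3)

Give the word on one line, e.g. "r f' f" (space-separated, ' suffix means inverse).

r' f' r'

  after r': (1 3 6 7)(4 5)
  after f': (1 7 6 3 2)(4 5)
  after r': (2 3)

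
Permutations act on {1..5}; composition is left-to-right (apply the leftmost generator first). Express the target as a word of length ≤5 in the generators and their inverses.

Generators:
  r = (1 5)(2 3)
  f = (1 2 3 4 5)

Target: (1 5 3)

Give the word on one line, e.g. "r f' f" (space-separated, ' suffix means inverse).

  after f: (1 2 3 4 5)
  after f: (1 3 5 2 4)
  after r': (1 2 4 5 3)
  after f': (2 3 5)
  after r': (1 5 3)

f f r' f' r'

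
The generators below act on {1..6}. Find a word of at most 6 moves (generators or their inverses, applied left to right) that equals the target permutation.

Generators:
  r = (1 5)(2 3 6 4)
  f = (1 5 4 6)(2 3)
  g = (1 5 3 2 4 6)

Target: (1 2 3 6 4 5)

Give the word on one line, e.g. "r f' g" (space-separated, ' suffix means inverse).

f r' f' f' g'

  after f: (1 5 4 6)(2 3)
  after r': (3 4)(5 6)
  after f': (1 6)(2 3 5 4)
  after f': (1 4 3)
  after g': (1 2 3 6 4 5)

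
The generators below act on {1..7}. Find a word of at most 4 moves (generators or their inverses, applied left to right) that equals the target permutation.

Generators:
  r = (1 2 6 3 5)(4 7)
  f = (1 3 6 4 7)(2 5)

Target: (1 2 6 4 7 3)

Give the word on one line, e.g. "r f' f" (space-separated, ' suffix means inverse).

  after f: (1 3 6 4 7)(2 5)
  after r': (1 6 7 5)(2 3)
  after r': (1 2 6 4 7 3)

f r' r'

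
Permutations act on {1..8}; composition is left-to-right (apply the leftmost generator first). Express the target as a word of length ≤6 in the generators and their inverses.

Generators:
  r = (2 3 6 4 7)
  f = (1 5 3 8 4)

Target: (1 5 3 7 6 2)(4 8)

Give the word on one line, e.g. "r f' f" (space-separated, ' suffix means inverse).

r r r f

  after r: (2 3 6 4 7)
  after r: (2 6 7 3 4)
  after r: (2 4 3 7 6)
  after f: (1 5 3 7 6 2)(4 8)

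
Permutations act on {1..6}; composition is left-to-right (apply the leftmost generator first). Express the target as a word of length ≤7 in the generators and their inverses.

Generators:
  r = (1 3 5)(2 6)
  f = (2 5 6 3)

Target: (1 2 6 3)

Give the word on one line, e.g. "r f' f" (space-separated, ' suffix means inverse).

  after f: (2 5 6 3)
  after r: (1 3 6 5 2)
  after r: (1 5 6)(2 3)
  after f: (1 6)(3 5)
  after r: (1 2 6 3)

f r r f r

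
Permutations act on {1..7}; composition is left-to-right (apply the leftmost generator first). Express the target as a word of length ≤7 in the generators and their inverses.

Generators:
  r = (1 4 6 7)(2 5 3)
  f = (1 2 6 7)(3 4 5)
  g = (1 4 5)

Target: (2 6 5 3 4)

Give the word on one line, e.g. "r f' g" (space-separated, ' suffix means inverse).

f' g f r' f

  after f': (1 7 6 2)(3 5 4)
  after g: (1 7 6 2 4 3)
  after f: (2 5 3)
  after r': (1 7 6 4)
  after f: (2 6 5 3 4)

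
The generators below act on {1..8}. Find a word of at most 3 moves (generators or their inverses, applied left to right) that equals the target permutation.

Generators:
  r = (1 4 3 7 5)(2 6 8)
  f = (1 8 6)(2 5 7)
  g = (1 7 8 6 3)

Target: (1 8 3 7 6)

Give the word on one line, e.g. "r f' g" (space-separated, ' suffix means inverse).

g g

  after g: (1 7 8 6 3)
  after g: (1 8 3 7 6)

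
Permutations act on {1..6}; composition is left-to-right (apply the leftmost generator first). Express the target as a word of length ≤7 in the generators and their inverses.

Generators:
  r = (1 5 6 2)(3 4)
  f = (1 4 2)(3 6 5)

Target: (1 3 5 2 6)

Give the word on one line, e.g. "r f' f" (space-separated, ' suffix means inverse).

r f' r f' r'

  after r: (1 5 6 2)(3 4)
  after f': (1 6 4 5 3)
  after r: (1 2)(3 5 4 6)
  after f': (1 4 3 6 5)
  after r': (1 3 5 2 6)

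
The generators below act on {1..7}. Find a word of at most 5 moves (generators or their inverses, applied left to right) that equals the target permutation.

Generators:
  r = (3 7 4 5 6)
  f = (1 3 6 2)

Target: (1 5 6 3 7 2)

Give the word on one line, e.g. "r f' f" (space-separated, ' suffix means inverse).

r' r' f r' r'

  after r': (3 6 5 4 7)
  after r': (3 5 7 6 4)
  after f: (1 3 5 7 2)(4 6)
  after r': (1 6 7 2)(3 4 5)
  after r': (1 5 6 3 7 2)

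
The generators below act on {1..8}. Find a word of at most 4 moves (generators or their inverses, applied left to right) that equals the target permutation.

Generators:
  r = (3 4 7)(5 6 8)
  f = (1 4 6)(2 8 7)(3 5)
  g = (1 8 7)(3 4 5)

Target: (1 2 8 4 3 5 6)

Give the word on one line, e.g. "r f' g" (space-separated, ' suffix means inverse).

  after g': (1 7 8)(3 5 4)
  after f': (1 8 6 4 5)(2 7)
  after f': (1 2 8 4 3 5 6)

g' f' f'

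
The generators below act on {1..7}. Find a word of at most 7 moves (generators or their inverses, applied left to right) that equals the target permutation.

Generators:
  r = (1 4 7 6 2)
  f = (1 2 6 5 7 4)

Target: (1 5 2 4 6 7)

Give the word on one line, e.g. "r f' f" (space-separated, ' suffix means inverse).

  after f': (1 4 7 5 6 2)
  after r': (5 7)
  after f: (1 2 6 5 4)
  after r': (1 6 5)(2 7 4)
  after f: (1 5 2 4 6 7)

f' r' f r' f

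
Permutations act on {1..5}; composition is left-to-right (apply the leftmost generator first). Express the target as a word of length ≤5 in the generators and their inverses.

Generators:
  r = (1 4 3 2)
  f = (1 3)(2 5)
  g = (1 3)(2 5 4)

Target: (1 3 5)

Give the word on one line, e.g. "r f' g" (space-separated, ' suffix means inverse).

g' f' r g r'

  after g': (1 3)(2 4 5)
  after f': (2 4)
  after r: (1 4)(2 3)
  after g: (1 2)(3 5 4)
  after r': (1 3 5)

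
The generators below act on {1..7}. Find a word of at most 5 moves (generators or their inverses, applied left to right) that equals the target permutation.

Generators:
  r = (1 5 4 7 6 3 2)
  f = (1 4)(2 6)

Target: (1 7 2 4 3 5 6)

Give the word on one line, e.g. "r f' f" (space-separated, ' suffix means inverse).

r r r

  after r: (1 5 4 7 6 3 2)
  after r: (1 4 6 2 5 7 3)
  after r: (1 7 2 4 3 5 6)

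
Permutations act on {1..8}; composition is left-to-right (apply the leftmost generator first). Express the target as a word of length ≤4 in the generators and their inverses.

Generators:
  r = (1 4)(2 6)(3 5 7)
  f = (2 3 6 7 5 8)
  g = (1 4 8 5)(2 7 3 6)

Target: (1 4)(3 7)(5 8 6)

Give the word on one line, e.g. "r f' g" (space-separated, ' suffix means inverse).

f' r' f

  after f': (2 8 5 7 6 3)
  after r': (1 4)(2 8 3 6 7)
  after f: (1 4)(3 7)(5 8 6)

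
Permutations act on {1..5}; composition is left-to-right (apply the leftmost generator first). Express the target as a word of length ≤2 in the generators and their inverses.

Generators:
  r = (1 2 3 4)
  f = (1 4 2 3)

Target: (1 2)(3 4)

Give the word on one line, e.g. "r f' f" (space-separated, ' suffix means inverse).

  after f: (1 4 2 3)
  after f: (1 2)(3 4)

f f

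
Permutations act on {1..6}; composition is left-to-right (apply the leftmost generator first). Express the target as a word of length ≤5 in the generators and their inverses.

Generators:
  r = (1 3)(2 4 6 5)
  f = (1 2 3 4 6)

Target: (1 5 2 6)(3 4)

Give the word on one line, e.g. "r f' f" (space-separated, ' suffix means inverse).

  after r': (1 3)(2 5 6 4)
  after f': (1 2 5 4)(3 6)
  after r': (1 5 2 6)(3 4)

r' f' r'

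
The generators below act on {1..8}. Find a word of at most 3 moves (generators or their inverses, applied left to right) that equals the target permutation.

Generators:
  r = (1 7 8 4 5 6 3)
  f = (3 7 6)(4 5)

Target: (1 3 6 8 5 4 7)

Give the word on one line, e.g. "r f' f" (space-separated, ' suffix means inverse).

f' r f'

  after f': (3 6 7)(4 5)
  after r: (1 7)(4 6 8)
  after f': (1 3 6 8 5 4 7)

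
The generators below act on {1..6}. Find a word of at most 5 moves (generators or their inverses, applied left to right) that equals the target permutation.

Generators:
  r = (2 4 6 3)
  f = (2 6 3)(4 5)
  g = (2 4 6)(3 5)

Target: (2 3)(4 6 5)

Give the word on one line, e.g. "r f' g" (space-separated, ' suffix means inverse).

  after g: (2 4 6)(3 5)
  after g: (2 6 4)
  after f: (2 3)(4 6 5)

g g f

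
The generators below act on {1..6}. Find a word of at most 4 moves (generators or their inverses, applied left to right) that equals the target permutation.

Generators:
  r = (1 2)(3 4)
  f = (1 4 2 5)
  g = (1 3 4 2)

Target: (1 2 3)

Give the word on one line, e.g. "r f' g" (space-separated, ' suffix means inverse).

  after f': (1 5 2 4)
  after r': (1 5)(2 3 4)
  after f': (1 2 3)

f' r' f'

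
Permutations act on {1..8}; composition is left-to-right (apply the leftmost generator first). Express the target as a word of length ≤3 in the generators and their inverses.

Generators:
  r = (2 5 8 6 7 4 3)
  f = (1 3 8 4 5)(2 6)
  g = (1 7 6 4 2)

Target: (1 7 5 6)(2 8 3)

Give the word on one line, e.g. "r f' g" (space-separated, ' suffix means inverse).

  after g': (1 2 4 6 7)
  after f': (1 6 7 5 4 2 8 3)
  after g': (1 7 5 6)(2 8 3)

g' f' g'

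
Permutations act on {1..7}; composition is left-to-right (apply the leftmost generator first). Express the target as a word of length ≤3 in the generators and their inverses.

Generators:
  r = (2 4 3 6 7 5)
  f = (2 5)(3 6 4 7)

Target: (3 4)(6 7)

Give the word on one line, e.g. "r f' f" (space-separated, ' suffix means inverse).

  after f': (2 5)(3 7 4 6)
  after f': (3 4)(6 7)

f' f'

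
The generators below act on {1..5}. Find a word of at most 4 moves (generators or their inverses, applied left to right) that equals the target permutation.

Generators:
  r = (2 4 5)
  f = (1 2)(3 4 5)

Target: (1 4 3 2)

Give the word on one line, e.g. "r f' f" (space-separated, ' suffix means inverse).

f' r

  after f': (1 2)(3 5 4)
  after r: (1 4 3 2)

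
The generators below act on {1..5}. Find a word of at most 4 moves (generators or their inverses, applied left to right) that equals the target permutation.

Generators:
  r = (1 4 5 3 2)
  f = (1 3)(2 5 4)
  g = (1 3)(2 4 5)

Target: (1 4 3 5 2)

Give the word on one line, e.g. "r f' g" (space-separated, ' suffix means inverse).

g' r g

  after g': (1 3)(2 5 4)
  after r: (1 2 3 4)
  after g: (1 4 3 5 2)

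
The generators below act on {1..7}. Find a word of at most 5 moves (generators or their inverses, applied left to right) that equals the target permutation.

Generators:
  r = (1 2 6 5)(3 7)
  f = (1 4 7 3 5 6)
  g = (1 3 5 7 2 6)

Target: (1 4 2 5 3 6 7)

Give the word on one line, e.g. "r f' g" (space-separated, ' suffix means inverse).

f r' g' r

  after f: (1 4 7 3 5 6)
  after r': (1 4 3 6 5 2)
  after g': (1 4)(2 6 3)(5 7)
  after r: (1 4 2 5 3 6 7)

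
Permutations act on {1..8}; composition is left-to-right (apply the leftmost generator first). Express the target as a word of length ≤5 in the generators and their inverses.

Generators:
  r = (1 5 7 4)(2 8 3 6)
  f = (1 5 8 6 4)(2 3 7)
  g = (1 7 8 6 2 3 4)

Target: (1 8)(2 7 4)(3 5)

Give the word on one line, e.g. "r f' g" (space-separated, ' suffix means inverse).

  after r': (1 4 7 5)(2 6 3 8)
  after f': (1 6 2 8 7)(3 5 4)
  after g': (1 8)(2 7 4)(3 5)

r' f' g'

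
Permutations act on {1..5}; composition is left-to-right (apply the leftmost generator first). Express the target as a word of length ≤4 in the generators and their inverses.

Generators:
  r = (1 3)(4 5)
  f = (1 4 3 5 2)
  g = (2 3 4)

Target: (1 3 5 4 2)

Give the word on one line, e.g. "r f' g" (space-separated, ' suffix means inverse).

g r

  after g: (2 3 4)
  after r: (1 3 5 4 2)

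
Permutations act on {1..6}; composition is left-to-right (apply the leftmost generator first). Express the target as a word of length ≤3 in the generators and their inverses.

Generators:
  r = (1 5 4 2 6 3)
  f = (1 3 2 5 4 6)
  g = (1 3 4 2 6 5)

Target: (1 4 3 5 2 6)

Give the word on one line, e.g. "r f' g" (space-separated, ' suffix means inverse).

  after f: (1 3 2 5 4 6)
  after r': (1 6 3 4 2)
  after f': (1 4 3 5 2 6)

f r' f'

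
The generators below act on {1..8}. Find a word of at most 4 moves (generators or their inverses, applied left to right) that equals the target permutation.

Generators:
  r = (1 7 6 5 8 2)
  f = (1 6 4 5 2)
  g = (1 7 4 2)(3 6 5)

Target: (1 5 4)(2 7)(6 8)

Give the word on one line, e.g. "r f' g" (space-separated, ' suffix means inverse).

  after f': (1 2 5 4 6)
  after r': (1 8 5 4 7)(2 6)
  after r': (1 5 4)(2 7)(6 8)

f' r' r'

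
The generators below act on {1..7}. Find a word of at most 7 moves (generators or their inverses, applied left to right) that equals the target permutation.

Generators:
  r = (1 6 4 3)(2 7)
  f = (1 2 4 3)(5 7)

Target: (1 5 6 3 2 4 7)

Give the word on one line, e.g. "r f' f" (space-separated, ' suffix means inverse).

  after f': (1 3 4 2)(5 7)
  after r': (1 4 7 5 2 3 6)
  after f': (1 2 4 5)(3 6)
  after r: (1 7 2 3 4 5 6)
  after f': (1 5 6 3 2 4 7)

f' r' f' r f'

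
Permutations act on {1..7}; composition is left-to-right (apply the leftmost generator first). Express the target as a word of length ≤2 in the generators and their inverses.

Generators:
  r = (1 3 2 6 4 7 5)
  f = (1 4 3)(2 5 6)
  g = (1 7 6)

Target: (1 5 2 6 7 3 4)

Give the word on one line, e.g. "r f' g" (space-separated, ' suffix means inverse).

  after g': (1 6 7)
  after f': (1 5 2 6 7 3 4)

g' f'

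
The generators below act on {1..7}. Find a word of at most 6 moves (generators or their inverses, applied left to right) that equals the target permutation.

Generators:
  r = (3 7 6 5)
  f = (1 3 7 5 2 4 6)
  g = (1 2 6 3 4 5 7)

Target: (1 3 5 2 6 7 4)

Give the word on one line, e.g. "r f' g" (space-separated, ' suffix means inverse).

g' f r f r'

  after g': (1 7 5 4 3 6 2)
  after f: (1 5 6 4 7 2 3)
  after r: (1 3)(2 7)(4 6)
  after f: (1 7 4)(2 5)
  after r': (1 3 5 2 6 7 4)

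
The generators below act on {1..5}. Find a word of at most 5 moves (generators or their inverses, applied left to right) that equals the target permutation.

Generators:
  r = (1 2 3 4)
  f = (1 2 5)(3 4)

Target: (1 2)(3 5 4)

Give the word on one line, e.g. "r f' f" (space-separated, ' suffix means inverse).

f' r' r' f r

  after f': (1 5 2)(3 4)
  after r': (1 5)(2 4)
  after r': (1 5 4)(2 3)
  after f: (2 4)(3 5)
  after r: (1 2)(3 5 4)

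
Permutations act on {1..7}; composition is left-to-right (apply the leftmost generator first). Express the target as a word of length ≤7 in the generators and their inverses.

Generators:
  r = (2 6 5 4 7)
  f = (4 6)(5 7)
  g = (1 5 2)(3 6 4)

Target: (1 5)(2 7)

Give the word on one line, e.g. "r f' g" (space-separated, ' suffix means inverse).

f' g' f' g g

  after f': (4 6)(5 7)
  after g': (1 2 5 7)(3 4)
  after f': (1 2 7)(3 6 4)
  after g: (2 7 5)(3 4 6)
  after g: (1 5)(2 7)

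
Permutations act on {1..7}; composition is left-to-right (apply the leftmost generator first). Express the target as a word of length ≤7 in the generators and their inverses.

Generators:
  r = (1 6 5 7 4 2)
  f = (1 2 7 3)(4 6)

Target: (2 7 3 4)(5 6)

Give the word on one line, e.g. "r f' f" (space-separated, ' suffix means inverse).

r r r f' r

  after r: (1 6 5 7 4 2)
  after r: (1 5 4)(2 6 7)
  after r: (1 7)(2 5)(4 6)
  after f': (1 2 5)(3 7)
  after r: (2 7 3 4)(5 6)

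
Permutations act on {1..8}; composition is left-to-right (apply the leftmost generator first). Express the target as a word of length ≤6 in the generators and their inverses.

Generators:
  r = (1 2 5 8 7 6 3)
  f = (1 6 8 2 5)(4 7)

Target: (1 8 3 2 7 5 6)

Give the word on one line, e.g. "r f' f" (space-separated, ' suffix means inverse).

f' f' r' f f

  after f': (1 5 2 8 6)(4 7)
  after f': (1 2 6 5 8)
  after r': (2 7 8 3 6)
  after f: (1 6 5)(2 4 7)(3 8)
  after f: (1 8 3 2 7 5 6)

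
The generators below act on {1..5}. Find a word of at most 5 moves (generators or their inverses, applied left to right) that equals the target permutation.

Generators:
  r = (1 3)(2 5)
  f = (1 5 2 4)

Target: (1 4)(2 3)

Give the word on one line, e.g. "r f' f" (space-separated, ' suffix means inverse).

  after f: (1 5 2 4)
  after f: (1 2)(4 5)
  after r: (1 5 4 2 3)
  after f: (1 2 3 5)
  after f: (1 4)(2 3)

f f r f f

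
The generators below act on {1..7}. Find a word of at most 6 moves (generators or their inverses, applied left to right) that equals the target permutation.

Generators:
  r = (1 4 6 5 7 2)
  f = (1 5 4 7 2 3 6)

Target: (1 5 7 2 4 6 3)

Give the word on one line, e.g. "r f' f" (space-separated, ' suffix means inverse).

  after f: (1 5 4 7 2 3 6)
  after r: (1 7)(2 3 5 6 4)
  after f: (1 2 6 7 5)(3 4)
  after r: (2 5 4 3 6)
  after f: (1 5 7 2 4 6 3)

f r f r f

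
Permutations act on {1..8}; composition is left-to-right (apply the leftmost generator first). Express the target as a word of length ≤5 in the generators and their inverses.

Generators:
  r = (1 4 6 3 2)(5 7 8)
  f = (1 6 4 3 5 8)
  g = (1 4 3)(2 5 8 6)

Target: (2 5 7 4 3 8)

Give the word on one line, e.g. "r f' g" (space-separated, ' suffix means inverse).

  after r: (1 4 6 3 2)(5 7 8)
  after f: (1 3 2 6 5 7)
  after g': (1 4)(2 8 5 7 3 6)
  after g': (2 5 7 4 3 8)

r f g' g'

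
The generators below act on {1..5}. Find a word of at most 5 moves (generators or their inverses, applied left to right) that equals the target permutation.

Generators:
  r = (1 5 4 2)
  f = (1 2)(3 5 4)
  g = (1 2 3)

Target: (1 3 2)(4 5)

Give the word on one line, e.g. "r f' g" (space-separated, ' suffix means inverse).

  after r': (1 2 4 5)
  after g': (2 4 5 3)
  after r: (1 5 3)
  after f': (1 3 2)(4 5)

r' g' r f'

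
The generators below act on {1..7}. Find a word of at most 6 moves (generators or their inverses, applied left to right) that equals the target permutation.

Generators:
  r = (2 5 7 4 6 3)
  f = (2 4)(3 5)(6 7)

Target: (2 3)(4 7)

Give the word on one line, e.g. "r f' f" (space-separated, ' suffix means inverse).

r' f' r' r'

  after r': (2 3 6 4 7 5)
  after f': (2 5 4 6)(3 7)
  after r': (3 5 7 6)
  after r': (2 3)(4 7)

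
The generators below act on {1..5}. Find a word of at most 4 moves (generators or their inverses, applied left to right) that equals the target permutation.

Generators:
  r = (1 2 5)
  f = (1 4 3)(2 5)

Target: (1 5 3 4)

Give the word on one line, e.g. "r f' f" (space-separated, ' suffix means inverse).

  after r: (1 2 5)
  after f': (1 5 3 4)

r f'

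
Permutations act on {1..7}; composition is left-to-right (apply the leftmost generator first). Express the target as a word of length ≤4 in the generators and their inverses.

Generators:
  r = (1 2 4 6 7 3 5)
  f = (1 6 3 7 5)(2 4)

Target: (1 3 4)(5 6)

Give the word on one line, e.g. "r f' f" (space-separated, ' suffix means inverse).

f' r'

  after f': (1 5 7 3 6)(2 4)
  after r': (1 3 4)(5 6)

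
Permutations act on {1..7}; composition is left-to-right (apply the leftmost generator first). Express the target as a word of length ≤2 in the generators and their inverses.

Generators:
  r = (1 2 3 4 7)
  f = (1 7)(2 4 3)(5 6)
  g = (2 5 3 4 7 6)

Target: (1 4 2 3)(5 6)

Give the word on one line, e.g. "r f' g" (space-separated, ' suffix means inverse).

  after f: (1 7)(2 4 3)(5 6)
  after r': (1 4 2 3)(5 6)

f r'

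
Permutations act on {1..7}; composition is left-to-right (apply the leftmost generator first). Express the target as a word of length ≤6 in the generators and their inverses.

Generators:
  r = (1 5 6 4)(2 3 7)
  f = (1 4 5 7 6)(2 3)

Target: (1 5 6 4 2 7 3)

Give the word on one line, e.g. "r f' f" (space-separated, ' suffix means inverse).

r f' f' r

  after r: (1 5 6 4)(2 3 7)
  after f': (1 4 6)(3 5 7)
  after f': (2 3 4 7)
  after r: (1 5 6 4 2 7 3)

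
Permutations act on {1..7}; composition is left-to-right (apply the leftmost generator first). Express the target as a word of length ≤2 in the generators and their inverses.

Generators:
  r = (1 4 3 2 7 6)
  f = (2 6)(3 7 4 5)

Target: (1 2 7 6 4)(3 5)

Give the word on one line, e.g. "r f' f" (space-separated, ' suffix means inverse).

r' f

  after r': (1 6 7 2 3 4)
  after f: (1 2 7 6 4)(3 5)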